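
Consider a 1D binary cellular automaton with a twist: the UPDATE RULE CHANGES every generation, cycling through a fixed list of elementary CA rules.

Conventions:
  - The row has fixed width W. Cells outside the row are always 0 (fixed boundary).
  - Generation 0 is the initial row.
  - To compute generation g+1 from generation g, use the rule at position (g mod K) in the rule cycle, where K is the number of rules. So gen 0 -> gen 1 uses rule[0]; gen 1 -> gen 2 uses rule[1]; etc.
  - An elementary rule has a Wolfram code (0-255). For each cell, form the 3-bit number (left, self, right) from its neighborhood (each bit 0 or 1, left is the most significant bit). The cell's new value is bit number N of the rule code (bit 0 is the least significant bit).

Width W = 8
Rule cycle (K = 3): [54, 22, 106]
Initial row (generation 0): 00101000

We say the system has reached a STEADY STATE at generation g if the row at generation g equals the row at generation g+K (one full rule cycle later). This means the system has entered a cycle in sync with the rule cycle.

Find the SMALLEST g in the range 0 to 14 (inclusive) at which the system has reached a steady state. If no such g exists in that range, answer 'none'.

Gen 0: 00101000
Gen 1 (rule 54): 01111100
Gen 2 (rule 22): 10000010
Gen 3 (rule 106): 00000100
Gen 4 (rule 54): 00001110
Gen 5 (rule 22): 00010001
Gen 6 (rule 106): 00100010
Gen 7 (rule 54): 01110111
Gen 8 (rule 22): 10000000
Gen 9 (rule 106): 00000000
Gen 10 (rule 54): 00000000
Gen 11 (rule 22): 00000000
Gen 12 (rule 106): 00000000
Gen 13 (rule 54): 00000000
Gen 14 (rule 22): 00000000
Gen 15 (rule 106): 00000000
Gen 16 (rule 54): 00000000
Gen 17 (rule 22): 00000000

Answer: 9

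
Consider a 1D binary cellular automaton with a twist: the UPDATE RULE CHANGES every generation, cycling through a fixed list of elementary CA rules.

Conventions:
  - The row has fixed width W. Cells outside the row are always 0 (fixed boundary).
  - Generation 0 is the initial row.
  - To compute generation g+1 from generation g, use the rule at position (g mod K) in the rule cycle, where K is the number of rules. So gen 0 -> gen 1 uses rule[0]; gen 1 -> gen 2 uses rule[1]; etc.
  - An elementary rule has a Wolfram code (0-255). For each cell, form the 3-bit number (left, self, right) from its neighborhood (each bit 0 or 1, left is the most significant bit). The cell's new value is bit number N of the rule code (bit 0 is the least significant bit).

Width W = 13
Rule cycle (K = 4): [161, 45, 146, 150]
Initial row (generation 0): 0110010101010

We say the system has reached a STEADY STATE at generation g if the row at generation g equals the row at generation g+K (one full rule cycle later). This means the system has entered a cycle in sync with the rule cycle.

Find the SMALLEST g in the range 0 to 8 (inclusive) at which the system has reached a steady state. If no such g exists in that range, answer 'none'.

Gen 0: 0110010101010
Gen 1 (rule 161): 0000001010100
Gen 2 (rule 45): 1111101111101
Gen 3 (rule 146): 0111000111000
Gen 4 (rule 150): 1010101010100
Gen 5 (rule 161): 0101010101001
Gen 6 (rule 45): 0111111111001
Gen 7 (rule 146): 1011111110110
Gen 8 (rule 150): 1001111100001
Gen 9 (rule 161): 0000111001100
Gen 10 (rule 45): 1110100001001
Gen 11 (rule 146): 0100010010110
Gen 12 (rule 150): 1110111110001

Answer: none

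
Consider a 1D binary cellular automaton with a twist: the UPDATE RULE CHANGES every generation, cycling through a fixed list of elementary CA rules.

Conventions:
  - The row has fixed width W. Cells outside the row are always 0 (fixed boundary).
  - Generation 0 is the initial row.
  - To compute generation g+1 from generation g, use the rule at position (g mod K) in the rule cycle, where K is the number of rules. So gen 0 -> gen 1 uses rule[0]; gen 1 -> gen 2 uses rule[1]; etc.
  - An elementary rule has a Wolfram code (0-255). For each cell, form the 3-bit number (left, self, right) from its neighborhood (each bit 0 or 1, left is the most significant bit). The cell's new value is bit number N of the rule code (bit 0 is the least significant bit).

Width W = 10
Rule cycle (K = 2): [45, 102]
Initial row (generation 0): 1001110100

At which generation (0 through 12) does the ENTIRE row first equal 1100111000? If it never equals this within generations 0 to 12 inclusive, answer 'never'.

Gen 0: 1001110100
Gen 1 (rule 45): 1001001101
Gen 2 (rule 102): 1011010111
Gen 3 (rule 45): 1110111100
Gen 4 (rule 102): 0011000100
Gen 5 (rule 45): 1010010101
Gen 6 (rule 102): 1110111111
Gen 7 (rule 45): 1001100000
Gen 8 (rule 102): 1010100000
Gen 9 (rule 45): 1111101111
Gen 10 (rule 102): 0000110001
Gen 11 (rule 45): 1110100101
Gen 12 (rule 102): 0011101111

Answer: never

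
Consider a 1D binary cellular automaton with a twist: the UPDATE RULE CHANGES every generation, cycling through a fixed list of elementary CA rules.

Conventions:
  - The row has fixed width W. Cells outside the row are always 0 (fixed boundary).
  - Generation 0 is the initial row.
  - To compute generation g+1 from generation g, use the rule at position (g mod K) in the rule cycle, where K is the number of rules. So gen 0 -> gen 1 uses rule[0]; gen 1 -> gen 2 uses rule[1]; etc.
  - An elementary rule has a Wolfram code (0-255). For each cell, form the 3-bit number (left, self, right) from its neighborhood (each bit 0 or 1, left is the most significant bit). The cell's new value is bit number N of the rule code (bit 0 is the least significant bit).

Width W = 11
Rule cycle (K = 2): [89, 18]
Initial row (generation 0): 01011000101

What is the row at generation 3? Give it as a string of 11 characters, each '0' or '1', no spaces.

Answer: 10011100111

Derivation:
Gen 0: 01011000101
Gen 1 (rule 89): 00011110000
Gen 2 (rule 18): 00100001000
Gen 3 (rule 89): 10011100111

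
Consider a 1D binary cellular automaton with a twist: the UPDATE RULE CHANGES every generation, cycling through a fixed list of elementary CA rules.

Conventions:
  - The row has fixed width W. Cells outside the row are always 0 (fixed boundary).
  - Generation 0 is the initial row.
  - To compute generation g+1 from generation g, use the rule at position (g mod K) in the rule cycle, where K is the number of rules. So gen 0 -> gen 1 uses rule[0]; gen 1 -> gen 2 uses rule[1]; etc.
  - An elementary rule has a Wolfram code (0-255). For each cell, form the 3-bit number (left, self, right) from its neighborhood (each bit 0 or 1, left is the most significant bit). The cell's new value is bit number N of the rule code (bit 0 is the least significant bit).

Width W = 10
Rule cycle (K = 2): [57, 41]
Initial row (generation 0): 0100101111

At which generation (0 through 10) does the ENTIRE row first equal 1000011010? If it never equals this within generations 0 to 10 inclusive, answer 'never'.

Gen 0: 0100101111
Gen 1 (rule 57): 0010011000
Gen 2 (rule 41): 1000010011
Gen 3 (rule 57): 0111001010
Gen 4 (rule 41): 0100000100
Gen 5 (rule 57): 0011110011
Gen 6 (rule 41): 1010000010
Gen 7 (rule 57): 0101111001
Gen 8 (rule 41): 0011000000
Gen 9 (rule 57): 1010111111
Gen 10 (rule 41): 0101100000

Answer: never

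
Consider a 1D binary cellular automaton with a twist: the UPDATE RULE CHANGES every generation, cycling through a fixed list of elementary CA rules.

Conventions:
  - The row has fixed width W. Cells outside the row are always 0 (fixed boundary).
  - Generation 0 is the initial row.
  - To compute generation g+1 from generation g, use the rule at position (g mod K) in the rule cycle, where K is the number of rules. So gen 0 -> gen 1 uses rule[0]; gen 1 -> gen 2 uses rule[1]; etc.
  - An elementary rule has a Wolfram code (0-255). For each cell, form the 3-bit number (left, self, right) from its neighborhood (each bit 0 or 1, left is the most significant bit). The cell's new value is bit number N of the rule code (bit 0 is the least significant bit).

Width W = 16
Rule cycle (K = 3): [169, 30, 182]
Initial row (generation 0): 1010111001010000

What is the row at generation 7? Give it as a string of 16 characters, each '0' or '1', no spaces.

Gen 0: 1010111001010000
Gen 1 (rule 169): 0101110000100111
Gen 2 (rule 30): 1101001001111100
Gen 3 (rule 182): 0011111110111010
Gen 4 (rule 169): 1011111101110100
Gen 5 (rule 30): 1010000001000110
Gen 6 (rule 182): 1111000011101001
Gen 7 (rule 169): 1110011011010000

Answer: 1110011011010000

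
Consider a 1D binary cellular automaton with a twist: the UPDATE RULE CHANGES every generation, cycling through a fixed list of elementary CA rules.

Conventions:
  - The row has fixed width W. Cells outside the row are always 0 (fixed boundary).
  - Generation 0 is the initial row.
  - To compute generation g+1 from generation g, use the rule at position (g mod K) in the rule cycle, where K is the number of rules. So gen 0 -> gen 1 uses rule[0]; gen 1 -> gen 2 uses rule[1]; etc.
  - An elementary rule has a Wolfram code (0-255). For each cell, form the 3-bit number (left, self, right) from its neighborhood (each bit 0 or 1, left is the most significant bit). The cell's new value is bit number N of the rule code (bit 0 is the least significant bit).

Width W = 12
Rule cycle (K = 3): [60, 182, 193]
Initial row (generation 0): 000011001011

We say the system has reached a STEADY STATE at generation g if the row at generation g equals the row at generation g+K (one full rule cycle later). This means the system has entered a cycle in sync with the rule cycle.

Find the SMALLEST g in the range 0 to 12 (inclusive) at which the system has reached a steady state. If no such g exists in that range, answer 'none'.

Answer: none

Derivation:
Gen 0: 000011001011
Gen 1 (rule 60): 000010101110
Gen 2 (rule 182): 000111110101
Gen 3 (rule 193): 110011110000
Gen 4 (rule 60): 101010001000
Gen 5 (rule 182): 111111011100
Gen 6 (rule 193): 011111001101
Gen 7 (rule 60): 010000101011
Gen 8 (rule 182): 111001111100
Gen 9 (rule 193): 011000111101
Gen 10 (rule 60): 010100100011
Gen 11 (rule 182): 111111110100
Gen 12 (rule 193): 011111110001
Gen 13 (rule 60): 010000001001
Gen 14 (rule 182): 111000011111
Gen 15 (rule 193): 011011001111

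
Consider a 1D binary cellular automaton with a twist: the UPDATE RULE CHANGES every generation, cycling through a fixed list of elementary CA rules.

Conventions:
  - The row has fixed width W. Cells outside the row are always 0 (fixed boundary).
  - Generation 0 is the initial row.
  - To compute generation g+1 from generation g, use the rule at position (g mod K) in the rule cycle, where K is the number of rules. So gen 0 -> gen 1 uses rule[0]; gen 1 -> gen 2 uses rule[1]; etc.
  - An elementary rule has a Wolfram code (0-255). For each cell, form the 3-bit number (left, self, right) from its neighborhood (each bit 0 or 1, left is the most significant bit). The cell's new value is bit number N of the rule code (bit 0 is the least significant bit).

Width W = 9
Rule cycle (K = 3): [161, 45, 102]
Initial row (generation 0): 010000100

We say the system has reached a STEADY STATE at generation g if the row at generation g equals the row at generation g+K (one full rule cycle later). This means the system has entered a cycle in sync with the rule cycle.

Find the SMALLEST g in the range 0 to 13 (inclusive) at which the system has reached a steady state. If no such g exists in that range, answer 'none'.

Gen 0: 010000100
Gen 1 (rule 161): 000110001
Gen 2 (rule 45): 110100101
Gen 3 (rule 102): 011101111
Gen 4 (rule 161): 001010110
Gen 5 (rule 45): 101111100
Gen 6 (rule 102): 110000100
Gen 7 (rule 161): 000110001
Gen 8 (rule 45): 110100101
Gen 9 (rule 102): 011101111
Gen 10 (rule 161): 001010110
Gen 11 (rule 45): 101111100
Gen 12 (rule 102): 110000100
Gen 13 (rule 161): 000110001
Gen 14 (rule 45): 110100101
Gen 15 (rule 102): 011101111
Gen 16 (rule 161): 001010110

Answer: none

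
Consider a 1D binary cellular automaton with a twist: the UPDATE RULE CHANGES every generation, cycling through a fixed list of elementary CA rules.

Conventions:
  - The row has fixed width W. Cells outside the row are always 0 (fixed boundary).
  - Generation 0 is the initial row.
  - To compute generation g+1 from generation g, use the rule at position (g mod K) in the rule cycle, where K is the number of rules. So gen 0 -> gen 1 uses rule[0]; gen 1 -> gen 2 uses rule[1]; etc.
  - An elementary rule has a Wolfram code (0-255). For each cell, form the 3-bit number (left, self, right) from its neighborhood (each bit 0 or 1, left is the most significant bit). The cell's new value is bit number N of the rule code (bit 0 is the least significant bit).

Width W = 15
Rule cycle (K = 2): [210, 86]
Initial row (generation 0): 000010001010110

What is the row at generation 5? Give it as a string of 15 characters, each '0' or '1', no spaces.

Answer: 010011100000110

Derivation:
Gen 0: 000010001010110
Gen 1 (rule 210): 000101010000011
Gen 2 (rule 86): 001101011000101
Gen 3 (rule 210): 010100001101000
Gen 4 (rule 86): 110110010101100
Gen 5 (rule 210): 010011100000110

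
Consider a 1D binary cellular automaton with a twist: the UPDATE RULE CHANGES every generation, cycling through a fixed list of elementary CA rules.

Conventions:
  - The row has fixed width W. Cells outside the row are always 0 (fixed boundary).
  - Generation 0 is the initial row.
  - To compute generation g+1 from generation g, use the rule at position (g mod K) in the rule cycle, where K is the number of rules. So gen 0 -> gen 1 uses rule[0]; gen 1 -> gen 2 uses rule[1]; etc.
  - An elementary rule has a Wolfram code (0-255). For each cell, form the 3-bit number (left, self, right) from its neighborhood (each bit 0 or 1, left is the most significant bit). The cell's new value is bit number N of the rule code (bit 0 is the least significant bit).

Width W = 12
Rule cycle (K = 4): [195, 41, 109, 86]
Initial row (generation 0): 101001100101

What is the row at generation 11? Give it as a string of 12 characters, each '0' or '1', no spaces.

Gen 0: 101001100101
Gen 1 (rule 195): 000010101000
Gen 2 (rule 41): 111001010011
Gen 3 (rule 109): 101001110011
Gen 4 (rule 86): 101110011101
Gen 5 (rule 195): 000110101100
Gen 6 (rule 41): 110101011001
Gen 7 (rule 109): 111111111001
Gen 8 (rule 86): 000000001111
Gen 9 (rule 195): 111111110111
Gen 10 (rule 41): 100000001100
Gen 11 (rule 109): 101111101101

Answer: 101111101101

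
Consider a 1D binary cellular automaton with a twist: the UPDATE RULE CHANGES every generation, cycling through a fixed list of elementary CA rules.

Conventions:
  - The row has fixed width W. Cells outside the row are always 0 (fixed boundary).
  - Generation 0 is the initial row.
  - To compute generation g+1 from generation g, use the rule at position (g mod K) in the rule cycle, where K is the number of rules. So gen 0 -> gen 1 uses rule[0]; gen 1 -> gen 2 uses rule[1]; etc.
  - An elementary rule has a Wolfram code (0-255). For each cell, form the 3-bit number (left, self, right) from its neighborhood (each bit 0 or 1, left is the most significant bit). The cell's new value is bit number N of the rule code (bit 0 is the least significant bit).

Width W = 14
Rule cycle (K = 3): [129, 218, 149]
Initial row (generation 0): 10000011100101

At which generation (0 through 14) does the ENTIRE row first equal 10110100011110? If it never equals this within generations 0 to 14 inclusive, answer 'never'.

Gen 0: 10000011100101
Gen 1 (rule 129): 00111001000000
Gen 2 (rule 218): 01111110100000
Gen 3 (rule 149): 00111100111111
Gen 4 (rule 129): 10011000011110
Gen 5 (rule 218): 01111100111111
Gen 6 (rule 149): 00111010011110
Gen 7 (rule 129): 10010000001100
Gen 8 (rule 218): 01101000011110
Gen 9 (rule 149): 00001111001101
Gen 10 (rule 129): 11100110000000
Gen 11 (rule 218): 11111111000000
Gen 12 (rule 149): 01111110111111
Gen 13 (rule 129): 00111100011110
Gen 14 (rule 218): 01111110111111

Answer: never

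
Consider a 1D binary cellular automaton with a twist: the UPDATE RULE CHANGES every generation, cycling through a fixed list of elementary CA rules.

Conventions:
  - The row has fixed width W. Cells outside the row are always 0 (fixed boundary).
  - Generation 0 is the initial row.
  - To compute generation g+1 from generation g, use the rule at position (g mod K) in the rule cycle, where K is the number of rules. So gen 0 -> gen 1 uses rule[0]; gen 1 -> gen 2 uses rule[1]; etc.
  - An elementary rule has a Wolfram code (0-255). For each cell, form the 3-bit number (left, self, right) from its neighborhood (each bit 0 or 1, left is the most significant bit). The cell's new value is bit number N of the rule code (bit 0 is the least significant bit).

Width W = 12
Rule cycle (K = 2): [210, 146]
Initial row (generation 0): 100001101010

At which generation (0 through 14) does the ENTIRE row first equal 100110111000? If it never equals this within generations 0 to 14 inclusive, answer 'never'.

Gen 0: 100001101010
Gen 1 (rule 210): 010010100001
Gen 2 (rule 146): 101100010010
Gen 3 (rule 210): 000110101101
Gen 4 (rule 146): 001000000000
Gen 5 (rule 210): 010100000000
Gen 6 (rule 146): 100010000000
Gen 7 (rule 210): 010101000000
Gen 8 (rule 146): 100000100000
Gen 9 (rule 210): 010001010000
Gen 10 (rule 146): 101010001000
Gen 11 (rule 210): 000001010100
Gen 12 (rule 146): 000010000010
Gen 13 (rule 210): 000101000101
Gen 14 (rule 146): 001000101000

Answer: never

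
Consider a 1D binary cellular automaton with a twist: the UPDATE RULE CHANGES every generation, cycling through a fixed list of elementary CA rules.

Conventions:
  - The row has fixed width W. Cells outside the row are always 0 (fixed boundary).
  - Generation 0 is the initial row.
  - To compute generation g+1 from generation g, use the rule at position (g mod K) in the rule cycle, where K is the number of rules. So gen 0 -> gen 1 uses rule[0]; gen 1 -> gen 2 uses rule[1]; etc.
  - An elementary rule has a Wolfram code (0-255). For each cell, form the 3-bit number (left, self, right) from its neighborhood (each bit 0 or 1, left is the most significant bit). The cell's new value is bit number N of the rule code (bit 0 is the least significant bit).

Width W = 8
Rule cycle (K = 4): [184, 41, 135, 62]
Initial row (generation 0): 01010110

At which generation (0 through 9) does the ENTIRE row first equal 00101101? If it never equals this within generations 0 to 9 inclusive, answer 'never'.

Gen 0: 01010110
Gen 1 (rule 184): 00101101
Gen 2 (rule 41): 10011010
Gen 3 (rule 135): 10100010
Gen 4 (rule 62): 11110111
Gen 5 (rule 184): 11101110
Gen 6 (rule 41): 10011000
Gen 7 (rule 135): 10100011
Gen 8 (rule 62): 11110110
Gen 9 (rule 184): 11101101

Answer: 1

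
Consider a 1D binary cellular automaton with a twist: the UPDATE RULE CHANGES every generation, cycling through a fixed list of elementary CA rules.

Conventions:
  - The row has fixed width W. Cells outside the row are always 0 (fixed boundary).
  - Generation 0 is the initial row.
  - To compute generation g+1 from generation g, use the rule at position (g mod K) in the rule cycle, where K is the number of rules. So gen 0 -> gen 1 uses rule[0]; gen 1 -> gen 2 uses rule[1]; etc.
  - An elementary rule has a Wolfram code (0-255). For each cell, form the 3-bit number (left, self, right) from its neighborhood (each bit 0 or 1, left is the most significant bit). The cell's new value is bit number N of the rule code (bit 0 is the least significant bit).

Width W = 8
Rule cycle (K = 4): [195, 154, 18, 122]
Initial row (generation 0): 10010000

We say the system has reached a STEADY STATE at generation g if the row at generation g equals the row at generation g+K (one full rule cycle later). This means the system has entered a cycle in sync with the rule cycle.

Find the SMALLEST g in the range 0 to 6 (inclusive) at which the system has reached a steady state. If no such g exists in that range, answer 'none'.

Gen 0: 10010000
Gen 1 (rule 195): 00100111
Gen 2 (rule 154): 01011110
Gen 3 (rule 18): 10000001
Gen 4 (rule 122): 01000010
Gen 5 (rule 195): 10011100
Gen 6 (rule 154): 01111010
Gen 7 (rule 18): 10000001
Gen 8 (rule 122): 01000010
Gen 9 (rule 195): 10011100
Gen 10 (rule 154): 01111010

Answer: 3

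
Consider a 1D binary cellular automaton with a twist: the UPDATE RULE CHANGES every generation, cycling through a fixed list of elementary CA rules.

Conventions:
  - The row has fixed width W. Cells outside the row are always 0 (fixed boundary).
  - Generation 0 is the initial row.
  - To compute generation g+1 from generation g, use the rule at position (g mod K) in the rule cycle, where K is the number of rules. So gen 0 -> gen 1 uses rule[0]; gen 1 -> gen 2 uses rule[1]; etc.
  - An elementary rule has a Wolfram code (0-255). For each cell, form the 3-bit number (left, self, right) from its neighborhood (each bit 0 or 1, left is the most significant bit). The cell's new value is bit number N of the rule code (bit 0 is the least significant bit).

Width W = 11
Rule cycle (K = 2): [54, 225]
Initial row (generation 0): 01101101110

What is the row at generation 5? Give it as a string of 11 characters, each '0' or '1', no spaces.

Gen 0: 01101101110
Gen 1 (rule 54): 10010010001
Gen 2 (rule 225): 00000000100
Gen 3 (rule 54): 00000001110
Gen 4 (rule 225): 11111100110
Gen 5 (rule 54): 00000011001

Answer: 00000011001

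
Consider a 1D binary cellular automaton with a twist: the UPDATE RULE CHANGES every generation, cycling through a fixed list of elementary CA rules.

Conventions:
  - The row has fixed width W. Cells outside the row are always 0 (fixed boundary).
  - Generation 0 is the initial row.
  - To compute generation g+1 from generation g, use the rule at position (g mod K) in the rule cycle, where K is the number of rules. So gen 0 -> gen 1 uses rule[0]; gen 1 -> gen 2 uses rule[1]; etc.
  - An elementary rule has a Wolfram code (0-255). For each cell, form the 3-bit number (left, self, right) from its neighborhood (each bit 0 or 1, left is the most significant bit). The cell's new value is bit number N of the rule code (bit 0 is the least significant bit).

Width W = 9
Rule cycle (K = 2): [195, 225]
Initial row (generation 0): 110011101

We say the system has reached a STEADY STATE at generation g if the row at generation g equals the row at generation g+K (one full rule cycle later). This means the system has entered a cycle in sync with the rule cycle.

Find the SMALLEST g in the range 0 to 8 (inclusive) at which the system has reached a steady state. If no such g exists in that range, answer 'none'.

Gen 0: 110011101
Gen 1 (rule 195): 010101100
Gen 2 (rule 225): 001010101
Gen 3 (rule 195): 110000000
Gen 4 (rule 225): 010111111
Gen 5 (rule 195): 100011111
Gen 6 (rule 225): 001001111
Gen 7 (rule 195): 110010111
Gen 8 (rule 225): 010001011
Gen 9 (rule 195): 100110001
Gen 10 (rule 225): 000010100

Answer: none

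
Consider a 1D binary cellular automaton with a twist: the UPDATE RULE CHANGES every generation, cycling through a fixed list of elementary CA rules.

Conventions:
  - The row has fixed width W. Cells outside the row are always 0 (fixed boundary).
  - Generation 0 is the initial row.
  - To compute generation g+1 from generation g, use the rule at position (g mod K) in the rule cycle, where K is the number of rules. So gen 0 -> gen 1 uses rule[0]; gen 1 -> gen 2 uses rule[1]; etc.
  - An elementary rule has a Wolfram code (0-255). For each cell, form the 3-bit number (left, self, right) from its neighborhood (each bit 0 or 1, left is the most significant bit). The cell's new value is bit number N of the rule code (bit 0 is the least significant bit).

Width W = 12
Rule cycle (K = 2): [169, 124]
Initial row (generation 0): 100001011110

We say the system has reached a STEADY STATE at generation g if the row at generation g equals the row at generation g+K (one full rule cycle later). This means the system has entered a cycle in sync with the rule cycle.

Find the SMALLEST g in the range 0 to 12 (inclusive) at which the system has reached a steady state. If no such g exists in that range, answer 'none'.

Gen 0: 100001011110
Gen 1 (rule 169): 001100111100
Gen 2 (rule 124): 001110100110
Gen 3 (rule 169): 101101000100
Gen 4 (rule 124): 111111100110
Gen 5 (rule 169): 111111000100
Gen 6 (rule 124): 100001100110
Gen 7 (rule 169): 001101000100
Gen 8 (rule 124): 001111100110
Gen 9 (rule 169): 101111000100
Gen 10 (rule 124): 111001100110
Gen 11 (rule 169): 110001000100
Gen 12 (rule 124): 111001100110
Gen 13 (rule 169): 110001000100
Gen 14 (rule 124): 111001100110

Answer: 10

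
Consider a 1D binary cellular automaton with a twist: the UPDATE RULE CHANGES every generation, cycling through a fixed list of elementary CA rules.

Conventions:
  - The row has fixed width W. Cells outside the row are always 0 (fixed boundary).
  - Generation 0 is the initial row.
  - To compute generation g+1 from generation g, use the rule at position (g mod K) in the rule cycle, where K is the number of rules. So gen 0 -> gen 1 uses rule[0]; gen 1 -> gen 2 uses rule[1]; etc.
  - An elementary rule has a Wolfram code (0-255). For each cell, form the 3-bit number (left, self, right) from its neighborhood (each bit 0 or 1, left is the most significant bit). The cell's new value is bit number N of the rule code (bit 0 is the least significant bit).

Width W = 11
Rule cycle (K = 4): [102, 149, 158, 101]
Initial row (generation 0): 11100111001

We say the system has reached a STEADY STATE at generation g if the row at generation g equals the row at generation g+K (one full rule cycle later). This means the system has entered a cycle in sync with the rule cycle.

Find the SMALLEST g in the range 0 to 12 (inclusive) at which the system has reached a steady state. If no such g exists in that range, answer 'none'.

Gen 0: 11100111001
Gen 1 (rule 102): 00101001011
Gen 2 (rule 149): 10101101000
Gen 3 (rule 158): 10101001100
Gen 4 (rule 101): 11111000101
Gen 5 (rule 102): 00001001111
Gen 6 (rule 149): 11101100110
Gen 7 (rule 158): 11001011101
Gen 8 (rule 101): 01001100111
Gen 9 (rule 102): 11010101001
Gen 10 (rule 149): 00010101101
Gen 11 (rule 158): 00110101001
Gen 12 (rule 101): 10011111001
Gen 13 (rule 102): 10100001011
Gen 14 (rule 149): 10111101000
Gen 15 (rule 158): 10111001100
Gen 16 (rule 101): 11001000101

Answer: none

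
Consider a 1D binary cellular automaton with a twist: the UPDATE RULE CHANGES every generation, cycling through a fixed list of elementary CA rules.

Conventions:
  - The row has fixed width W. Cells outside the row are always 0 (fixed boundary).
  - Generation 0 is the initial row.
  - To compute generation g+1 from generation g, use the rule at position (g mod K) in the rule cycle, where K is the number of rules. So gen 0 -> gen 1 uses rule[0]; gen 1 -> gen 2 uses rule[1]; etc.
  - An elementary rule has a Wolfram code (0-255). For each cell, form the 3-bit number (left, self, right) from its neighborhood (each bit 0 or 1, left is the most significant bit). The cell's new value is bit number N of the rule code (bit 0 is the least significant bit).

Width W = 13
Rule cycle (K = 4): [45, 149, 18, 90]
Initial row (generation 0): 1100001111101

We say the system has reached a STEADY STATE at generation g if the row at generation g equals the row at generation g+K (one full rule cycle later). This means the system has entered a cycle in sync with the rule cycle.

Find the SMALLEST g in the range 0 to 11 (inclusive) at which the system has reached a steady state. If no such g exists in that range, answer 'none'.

Answer: none

Derivation:
Gen 0: 1100001111101
Gen 1 (rule 45): 1001101000011
Gen 2 (rule 149): 1100001111000
Gen 3 (rule 18): 0010010000100
Gen 4 (rule 90): 0101101001010
Gen 5 (rule 45): 0111011001110
Gen 6 (rule 149): 0010000100101
Gen 7 (rule 18): 0101001011000
Gen 8 (rule 90): 1000110011100
Gen 9 (rule 45): 1010100010001
Gen 10 (rule 149): 1010111011101
Gen 11 (rule 18): 0000000000000
Gen 12 (rule 90): 0000000000000
Gen 13 (rule 45): 1111111111111
Gen 14 (rule 149): 0111111111110
Gen 15 (rule 18): 1000000000001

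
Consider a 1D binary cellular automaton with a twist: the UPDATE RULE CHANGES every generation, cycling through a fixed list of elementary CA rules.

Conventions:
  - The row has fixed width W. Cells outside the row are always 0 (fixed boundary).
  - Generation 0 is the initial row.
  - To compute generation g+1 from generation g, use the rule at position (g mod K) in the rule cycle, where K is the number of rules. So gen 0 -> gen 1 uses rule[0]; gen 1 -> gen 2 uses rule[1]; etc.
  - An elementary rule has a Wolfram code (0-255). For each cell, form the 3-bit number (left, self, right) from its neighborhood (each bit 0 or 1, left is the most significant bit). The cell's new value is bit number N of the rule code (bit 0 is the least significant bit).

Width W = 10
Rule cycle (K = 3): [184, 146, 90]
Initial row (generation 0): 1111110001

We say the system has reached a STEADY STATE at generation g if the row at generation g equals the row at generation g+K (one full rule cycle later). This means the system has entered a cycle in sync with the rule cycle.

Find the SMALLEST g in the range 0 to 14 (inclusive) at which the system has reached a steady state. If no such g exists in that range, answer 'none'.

Gen 0: 1111110001
Gen 1 (rule 184): 1111101000
Gen 2 (rule 146): 0111000100
Gen 3 (rule 90): 1101101010
Gen 4 (rule 184): 1011010101
Gen 5 (rule 146): 0000000000
Gen 6 (rule 90): 0000000000
Gen 7 (rule 184): 0000000000
Gen 8 (rule 146): 0000000000
Gen 9 (rule 90): 0000000000
Gen 10 (rule 184): 0000000000
Gen 11 (rule 146): 0000000000
Gen 12 (rule 90): 0000000000
Gen 13 (rule 184): 0000000000
Gen 14 (rule 146): 0000000000
Gen 15 (rule 90): 0000000000
Gen 16 (rule 184): 0000000000
Gen 17 (rule 146): 0000000000

Answer: 5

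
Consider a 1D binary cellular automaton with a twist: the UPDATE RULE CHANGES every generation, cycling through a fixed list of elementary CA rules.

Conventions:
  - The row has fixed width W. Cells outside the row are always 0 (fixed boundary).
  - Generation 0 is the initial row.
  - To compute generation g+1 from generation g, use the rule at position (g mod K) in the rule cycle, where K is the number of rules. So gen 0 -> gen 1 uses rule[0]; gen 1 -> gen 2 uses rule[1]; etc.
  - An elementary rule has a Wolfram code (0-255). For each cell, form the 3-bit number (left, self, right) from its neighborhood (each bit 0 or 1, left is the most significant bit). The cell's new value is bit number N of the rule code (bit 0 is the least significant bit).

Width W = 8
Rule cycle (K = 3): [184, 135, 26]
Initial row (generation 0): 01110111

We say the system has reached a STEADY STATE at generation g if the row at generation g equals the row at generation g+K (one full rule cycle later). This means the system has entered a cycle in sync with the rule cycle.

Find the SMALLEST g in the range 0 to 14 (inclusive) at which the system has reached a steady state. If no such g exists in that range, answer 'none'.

Answer: 11

Derivation:
Gen 0: 01110111
Gen 1 (rule 184): 01101110
Gen 2 (rule 135): 10000100
Gen 3 (rule 26): 01001010
Gen 4 (rule 184): 00100101
Gen 5 (rule 135): 11101101
Gen 6 (rule 26): 10001000
Gen 7 (rule 184): 01000100
Gen 8 (rule 135): 11011101
Gen 9 (rule 26): 10010000
Gen 10 (rule 184): 01001000
Gen 11 (rule 135): 11011011
Gen 12 (rule 26): 10010010
Gen 13 (rule 184): 01001001
Gen 14 (rule 135): 11011011
Gen 15 (rule 26): 10010010
Gen 16 (rule 184): 01001001
Gen 17 (rule 135): 11011011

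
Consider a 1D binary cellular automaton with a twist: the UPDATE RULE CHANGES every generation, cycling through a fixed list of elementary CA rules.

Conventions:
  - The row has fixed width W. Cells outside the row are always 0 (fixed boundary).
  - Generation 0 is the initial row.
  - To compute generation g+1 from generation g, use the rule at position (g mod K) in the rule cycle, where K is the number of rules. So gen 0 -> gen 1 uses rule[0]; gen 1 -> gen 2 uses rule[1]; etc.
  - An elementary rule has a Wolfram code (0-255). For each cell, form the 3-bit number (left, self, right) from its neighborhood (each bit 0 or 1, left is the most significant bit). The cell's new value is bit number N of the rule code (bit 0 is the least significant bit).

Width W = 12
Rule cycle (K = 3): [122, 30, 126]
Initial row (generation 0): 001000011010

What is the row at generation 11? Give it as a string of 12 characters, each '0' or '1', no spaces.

Gen 0: 001000011010
Gen 1 (rule 122): 010100111101
Gen 2 (rule 30): 110111100001
Gen 3 (rule 126): 111100110011
Gen 4 (rule 122): 100111111111
Gen 5 (rule 30): 111100000000
Gen 6 (rule 126): 100110000000
Gen 7 (rule 122): 011111000000
Gen 8 (rule 30): 110000100000
Gen 9 (rule 126): 111001110000
Gen 10 (rule 122): 101111011000
Gen 11 (rule 30): 101000010100

Answer: 101000010100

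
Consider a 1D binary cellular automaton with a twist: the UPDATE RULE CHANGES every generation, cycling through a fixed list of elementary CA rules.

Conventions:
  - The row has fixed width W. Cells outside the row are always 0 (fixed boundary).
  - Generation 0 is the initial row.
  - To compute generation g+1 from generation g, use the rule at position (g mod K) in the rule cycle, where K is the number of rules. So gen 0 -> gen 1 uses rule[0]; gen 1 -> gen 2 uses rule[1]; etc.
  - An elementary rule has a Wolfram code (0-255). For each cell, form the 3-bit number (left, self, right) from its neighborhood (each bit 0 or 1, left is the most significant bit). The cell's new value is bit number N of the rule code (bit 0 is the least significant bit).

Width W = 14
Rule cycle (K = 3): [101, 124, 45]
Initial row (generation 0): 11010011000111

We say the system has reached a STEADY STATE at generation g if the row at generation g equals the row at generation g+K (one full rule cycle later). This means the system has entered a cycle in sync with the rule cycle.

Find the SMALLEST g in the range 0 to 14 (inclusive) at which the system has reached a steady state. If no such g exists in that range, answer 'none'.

Gen 0: 11010011000111
Gen 1 (rule 101): 01110001010001
Gen 2 (rule 124): 01011001111001
Gen 3 (rule 45): 01110001000001
Gen 4 (rule 101): 00010101011101
Gen 5 (rule 124): 00011111110111
Gen 6 (rule 45): 11010000001100
Gen 7 (rule 101): 01110111100101
Gen 8 (rule 124): 01011100110111
Gen 9 (rule 45): 01110000101100
Gen 10 (rule 101): 00010110110101
Gen 11 (rule 124): 00011111111111
Gen 12 (rule 45): 11010000000000
Gen 13 (rule 101): 01110111111111
Gen 14 (rule 124): 01011100000001
Gen 15 (rule 45): 01110001111101
Gen 16 (rule 101): 00010100000111
Gen 17 (rule 124): 00011110000101

Answer: none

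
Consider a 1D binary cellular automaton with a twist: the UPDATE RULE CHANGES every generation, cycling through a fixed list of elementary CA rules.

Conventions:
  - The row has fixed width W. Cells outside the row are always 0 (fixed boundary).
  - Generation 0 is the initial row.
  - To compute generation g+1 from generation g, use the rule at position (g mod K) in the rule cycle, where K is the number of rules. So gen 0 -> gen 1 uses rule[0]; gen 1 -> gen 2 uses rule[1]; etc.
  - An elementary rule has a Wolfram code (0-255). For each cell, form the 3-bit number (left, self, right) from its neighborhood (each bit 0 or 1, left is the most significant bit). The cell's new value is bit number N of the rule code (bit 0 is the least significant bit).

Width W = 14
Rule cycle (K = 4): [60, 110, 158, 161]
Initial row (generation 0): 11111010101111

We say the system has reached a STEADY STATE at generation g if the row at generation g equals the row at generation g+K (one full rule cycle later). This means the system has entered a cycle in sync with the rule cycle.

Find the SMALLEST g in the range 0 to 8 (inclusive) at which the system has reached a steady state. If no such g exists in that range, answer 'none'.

Gen 0: 11111010101111
Gen 1 (rule 60): 10000111111000
Gen 2 (rule 110): 10001100001000
Gen 3 (rule 158): 11011010011100
Gen 4 (rule 161): 00100100001001
Gen 5 (rule 60): 00110110001101
Gen 6 (rule 110): 01111110011111
Gen 7 (rule 158): 11111101111110
Gen 8 (rule 161): 01111010111100
Gen 9 (rule 60): 01000111100010
Gen 10 (rule 110): 11001100100110
Gen 11 (rule 158): 10111011111101
Gen 12 (rule 161): 01010101111010

Answer: none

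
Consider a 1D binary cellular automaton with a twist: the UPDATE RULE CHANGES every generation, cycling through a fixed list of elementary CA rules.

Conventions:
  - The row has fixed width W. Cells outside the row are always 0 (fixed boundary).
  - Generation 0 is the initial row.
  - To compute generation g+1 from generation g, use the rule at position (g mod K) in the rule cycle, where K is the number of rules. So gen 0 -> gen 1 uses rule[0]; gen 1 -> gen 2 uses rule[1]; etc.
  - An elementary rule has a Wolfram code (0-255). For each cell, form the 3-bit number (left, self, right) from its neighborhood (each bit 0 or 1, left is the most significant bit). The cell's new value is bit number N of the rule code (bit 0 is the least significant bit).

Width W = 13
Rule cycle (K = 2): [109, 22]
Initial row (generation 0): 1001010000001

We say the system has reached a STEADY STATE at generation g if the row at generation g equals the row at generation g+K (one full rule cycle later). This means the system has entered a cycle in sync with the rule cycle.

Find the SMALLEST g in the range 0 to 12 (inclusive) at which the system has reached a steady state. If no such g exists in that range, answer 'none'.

Gen 0: 1001010000001
Gen 1 (rule 109): 1001110111101
Gen 2 (rule 22): 1110000000001
Gen 3 (rule 109): 1010111111101
Gen 4 (rule 22): 1010000000001
Gen 5 (rule 109): 1110111111101
Gen 6 (rule 22): 0000000000001
Gen 7 (rule 109): 1111111111101
Gen 8 (rule 22): 0000000000001
Gen 9 (rule 109): 1111111111101
Gen 10 (rule 22): 0000000000001
Gen 11 (rule 109): 1111111111101
Gen 12 (rule 22): 0000000000001
Gen 13 (rule 109): 1111111111101
Gen 14 (rule 22): 0000000000001

Answer: 6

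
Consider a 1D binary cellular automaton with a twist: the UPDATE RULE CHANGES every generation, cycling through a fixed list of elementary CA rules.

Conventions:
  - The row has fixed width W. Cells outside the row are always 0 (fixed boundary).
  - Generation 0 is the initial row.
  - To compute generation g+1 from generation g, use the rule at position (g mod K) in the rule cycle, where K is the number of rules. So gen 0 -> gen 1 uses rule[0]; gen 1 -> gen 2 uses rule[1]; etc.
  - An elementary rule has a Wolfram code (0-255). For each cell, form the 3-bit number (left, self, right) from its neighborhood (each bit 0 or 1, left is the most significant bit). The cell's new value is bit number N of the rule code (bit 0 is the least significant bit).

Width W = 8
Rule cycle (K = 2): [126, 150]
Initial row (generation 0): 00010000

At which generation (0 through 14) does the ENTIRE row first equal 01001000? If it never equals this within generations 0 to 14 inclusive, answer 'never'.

Answer: never

Derivation:
Gen 0: 00010000
Gen 1 (rule 126): 00111000
Gen 2 (rule 150): 01010100
Gen 3 (rule 126): 11111110
Gen 4 (rule 150): 01111101
Gen 5 (rule 126): 11000111
Gen 6 (rule 150): 00101010
Gen 7 (rule 126): 01111111
Gen 8 (rule 150): 10111110
Gen 9 (rule 126): 11100011
Gen 10 (rule 150): 01010100
Gen 11 (rule 126): 11111110
Gen 12 (rule 150): 01111101
Gen 13 (rule 126): 11000111
Gen 14 (rule 150): 00101010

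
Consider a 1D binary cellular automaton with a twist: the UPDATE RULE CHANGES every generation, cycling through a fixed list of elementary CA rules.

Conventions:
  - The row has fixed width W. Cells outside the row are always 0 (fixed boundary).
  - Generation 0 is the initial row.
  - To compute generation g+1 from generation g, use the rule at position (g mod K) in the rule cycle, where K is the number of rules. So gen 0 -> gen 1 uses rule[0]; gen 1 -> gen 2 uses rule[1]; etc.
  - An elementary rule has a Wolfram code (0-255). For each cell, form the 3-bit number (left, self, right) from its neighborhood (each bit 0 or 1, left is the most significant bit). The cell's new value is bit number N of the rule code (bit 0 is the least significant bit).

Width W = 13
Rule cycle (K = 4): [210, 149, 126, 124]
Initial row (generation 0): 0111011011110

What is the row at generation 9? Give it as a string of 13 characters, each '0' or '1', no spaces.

Gen 0: 0111011011110
Gen 1 (rule 210): 1011001001111
Gen 2 (rule 149): 1000101100110
Gen 3 (rule 126): 1101111111111
Gen 4 (rule 124): 1111000000001
Gen 5 (rule 210): 0111100000010
Gen 6 (rule 149): 0011011111011
Gen 7 (rule 126): 0111110001111
Gen 8 (rule 124): 0100011001001
Gen 9 (rule 210): 1010101110110

Answer: 1010101110110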